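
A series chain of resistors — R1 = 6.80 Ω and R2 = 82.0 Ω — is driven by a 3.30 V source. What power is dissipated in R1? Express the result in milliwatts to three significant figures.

9.39 mW

Every series element carries the same I. Get I from the total resistance, then P = I² × R1.
R_total = 6.80 + 82.0 = 88.80 Ω
I = V / R_total = 3.30 / 88.80 = 0.03716 A
P_R1 = I² × R1 = (0.03716)² × 6.80 = 0.009391 W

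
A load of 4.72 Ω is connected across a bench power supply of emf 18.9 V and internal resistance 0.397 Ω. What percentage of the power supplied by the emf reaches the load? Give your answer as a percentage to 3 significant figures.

η = P_load/(P_load+P_int) = I²R/(I²R+I²r) = R/(R+r) — the I² cancels for series elements.
η = R / (R + r) = 4.72 / (4.72 + 0.397) = 0.9224

92.2 %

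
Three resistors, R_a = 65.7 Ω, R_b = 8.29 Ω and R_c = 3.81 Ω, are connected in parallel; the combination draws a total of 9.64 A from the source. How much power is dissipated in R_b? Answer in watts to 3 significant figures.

We need the common branch voltage; get it from I_total × R_eq, then P = V²/R for the branch.
1/R_eq = 1/65.7 + 1/8.29 + 1/3.81 ⇒ R_eq = 2.511 Ω
V = I_total × R_eq = 9.640 × 2.511 = 24.20 V
P_R_b = V² / R_b = (24.20)² / 8.29 = 70.66 W

70.7 W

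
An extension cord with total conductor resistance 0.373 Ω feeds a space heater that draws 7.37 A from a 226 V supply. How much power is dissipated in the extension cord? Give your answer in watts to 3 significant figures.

The extension cord and load are in series, so the same current flows in both; the loss is I²R_line.
The extension cord carries the full 7.37 A.
P_line = I² R_line = (7.370)² × 0.373 = 20.26 W

20.3 W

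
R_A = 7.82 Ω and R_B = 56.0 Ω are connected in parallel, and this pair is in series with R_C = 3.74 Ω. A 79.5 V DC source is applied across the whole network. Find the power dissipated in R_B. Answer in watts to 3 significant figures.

47.3 W

Combine R_A and R_B into their parallel equivalent first, reducing the network to two series resistors.
R_p = (7.82×56.0)/(7.82+56.0) = 6.862 Ω
R_total = R_p + 3.74 = 6.862 + 3.74 = 10.60 Ω
I = V / R_total = 79.5 / 10.60 = 7.499 A
Voltage across the parallel pair: V_p = I × R_p = 7.499 × 6.862 = 51.45 V
R_B sits across V_p; its power is V_p²/R.
P_R_B = (51.45)² / 56.0 = 47.28 W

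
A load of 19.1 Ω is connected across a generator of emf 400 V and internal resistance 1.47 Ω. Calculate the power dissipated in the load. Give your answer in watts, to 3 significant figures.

Find the circuit current first, then P = I²R for the load (series elements share I).
I = ε / (r + R) = 400 / (1.47 + 19.1) = 19.45 A
P_load = I² R = (19.45)² × 19.1 = 7222 W

7220 W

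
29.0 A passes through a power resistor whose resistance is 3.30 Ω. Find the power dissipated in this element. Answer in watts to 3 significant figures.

2780 W

With I and R stated, P = I²R applies in one step.
P = (29.00 A)² × 3.30 Ω = 2775 W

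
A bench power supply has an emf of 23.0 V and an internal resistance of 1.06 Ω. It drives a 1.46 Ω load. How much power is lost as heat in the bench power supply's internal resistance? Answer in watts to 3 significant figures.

The internal resistance carries the same current as the load; P_int = I²r.
I = ε / (r + R) = 23.0 / (1.06 + 1.46) = 9.127 A
P_int = I² r = (9.127)² × 1.06 = 88.30 W

88.3 W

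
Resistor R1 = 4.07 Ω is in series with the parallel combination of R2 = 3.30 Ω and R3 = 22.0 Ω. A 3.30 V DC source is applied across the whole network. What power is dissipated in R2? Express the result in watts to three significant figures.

Replace R2 and R3 with their parallel equivalent so the circuit becomes R1 in series with R_p.
R_p = (3.30×22.0)/(3.30+22.0) = 2.870 Ω
R_total = 4.07 + 2.870 = 6.940 Ω
I = V / R_total = 3.30 / 6.940 = 0.4755 A
Voltage across the parallel pair: V_p = I × R_p = 0.4755 × 2.870 = 1.365 V
With V_p across R2, its power is V_p²/R2.
P_R2 = (1.365)² / 3.30 = 0.5643 W

0.564 W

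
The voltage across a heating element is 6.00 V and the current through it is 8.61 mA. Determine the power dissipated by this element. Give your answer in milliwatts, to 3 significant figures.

With V and I both given, power follows immediately from P = V I.
P = 6.00 V × 0.008610 A = 0.05166 W

51.7 mW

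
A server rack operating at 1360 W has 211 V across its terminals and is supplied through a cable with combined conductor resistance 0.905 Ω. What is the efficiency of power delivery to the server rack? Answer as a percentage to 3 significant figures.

I = P / V = 1360 / 211 = 6.445 A through the cable.
P_line = I² R_line = (6.445)² × 0.905 = 37.60 W
P_source = P_load + P_line = 1360 + 37.60 = 1398 W
η = P_load / P_source = 1360 / 1398 = 0.9731

97.3 %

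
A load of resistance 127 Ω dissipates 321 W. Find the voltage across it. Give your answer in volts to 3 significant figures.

202 V

Rearranging the power relation for the two known quantities gives V = √(P R).
V = √(321 × 127) = 201.9 V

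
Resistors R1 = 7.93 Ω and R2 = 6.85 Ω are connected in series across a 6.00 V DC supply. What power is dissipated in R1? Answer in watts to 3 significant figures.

1.31 W

Since the resistors are in series they all carry the loop current I = V/R_total; the power in any one is I²R.
R_total = 7.93 + 6.85 = 14.78 Ω
I = V / R_total = 6.00 / 14.78 = 0.4060 A
P_R1 = I² × R1 = (0.4060)² × 7.93 = 1.307 W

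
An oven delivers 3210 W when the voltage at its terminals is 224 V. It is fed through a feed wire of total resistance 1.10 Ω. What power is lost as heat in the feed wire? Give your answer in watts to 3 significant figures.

Only the current and the line resistance are needed for the I²R loss.
I = P / V = 3210 / 224 = 14.33 A through the feed wire.
P_line = I² R_line = (14.33)² × 1.10 = 225.9 W

226 W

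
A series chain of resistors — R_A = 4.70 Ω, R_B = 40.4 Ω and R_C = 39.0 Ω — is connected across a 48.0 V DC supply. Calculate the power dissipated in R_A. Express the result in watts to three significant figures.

1.53 W

Every series element carries the same I. Get I from the total resistance, then P = I² × R_A.
R_total = 4.70 + 40.4 + 39.0 = 84.10 Ω
I = V / R_total = 48.0 / 84.10 = 0.5707 A
P_R_A = I² × R_A = (0.5707)² × 4.70 = 1.531 W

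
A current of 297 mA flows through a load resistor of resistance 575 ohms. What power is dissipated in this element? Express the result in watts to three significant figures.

With I and R stated, P = I²R applies in one step.
P = (0.2970 A)² × 575 Ω = 50.72 W

50.7 W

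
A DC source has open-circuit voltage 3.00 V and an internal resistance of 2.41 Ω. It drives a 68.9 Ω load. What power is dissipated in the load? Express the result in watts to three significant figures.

The internal resistance and the load are in series, so the same I flows through both; get I from ε/(r+R), then I²R for the load.
I = ε / (r + R) = 3.00 / (2.41 + 68.9) = 0.04207 A
P_load = I² R = (0.04207)² × 68.9 = 0.1219 W

0.122 W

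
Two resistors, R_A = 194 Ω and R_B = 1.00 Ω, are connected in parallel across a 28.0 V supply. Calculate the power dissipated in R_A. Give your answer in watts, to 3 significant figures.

4.04 W

R_A sits directly across the source, so P = V²/R with V = 28.0 V.
P_R_A = V² / R_A = (28.0)² / 194 Ω = 4.041 W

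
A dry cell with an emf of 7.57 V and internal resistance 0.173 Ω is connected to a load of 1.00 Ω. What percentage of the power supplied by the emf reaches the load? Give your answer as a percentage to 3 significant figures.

85.3 %

Both r and R carry the same current, so the power split is just the resistance split: η = R/(R+r).
η = R / (R + r) = 1.00 / (1.00 + 0.173) = 0.8525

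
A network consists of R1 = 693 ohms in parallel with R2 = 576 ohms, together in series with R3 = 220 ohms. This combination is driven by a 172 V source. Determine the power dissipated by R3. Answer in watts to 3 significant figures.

First find R_p for the parallel pair, then treat R_p + R3 as a series loop.
R_p = (693×576)/(693+576) = 314.6 Ω
R_total = R_p + 220 = 314.6 + 220 = 534.6 Ω
I = V / R_total = 172 / 534.6 = 0.3218 A
R3 is the series element, so its power is I²R.
P_R3 = (0.3218)² × 220 = 22.78 W

22.8 W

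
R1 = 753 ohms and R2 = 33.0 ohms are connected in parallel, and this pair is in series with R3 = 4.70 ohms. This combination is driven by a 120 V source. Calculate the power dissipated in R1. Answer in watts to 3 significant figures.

14.5 W

Reduce the parallel combination to a single R_p; the circuit then becomes R_p in series with the remaining resistor.
R_p = (753×33.0)/(753+33.0) = 31.61 Ω
R_total = R_p + 4.70 = 31.61 + 4.70 = 36.31 Ω
I = V / R_total = 120 / 36.31 = 3.304 A
Voltage across the parallel pair: V_p = I × R_p = 3.304 × 31.61 = 104.5 V
R1 sits across V_p; its power is V_p²/R.
P_R1 = (104.5)² / 753 = 14.49 W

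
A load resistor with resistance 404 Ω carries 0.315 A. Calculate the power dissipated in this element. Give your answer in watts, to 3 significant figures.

With I and R stated, P = I²R applies in one step.
P = (0.3150 A)² × 404 Ω = 40.09 W

40.1 W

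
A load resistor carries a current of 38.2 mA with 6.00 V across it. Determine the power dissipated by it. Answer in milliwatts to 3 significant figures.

Since both terminal voltage and current are stated, P = V I gives the power in one step.
P = 6.00 V × 0.03820 A = 0.2292 W

229 mW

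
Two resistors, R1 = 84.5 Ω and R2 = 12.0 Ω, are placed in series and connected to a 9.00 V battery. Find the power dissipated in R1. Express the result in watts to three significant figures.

0.735 W

The current is common to all series resistors; compute it, then apply P = I²R for the target.
R_total = 84.5 + 12.0 = 96.50 Ω
I = V / R_total = 9.00 / 96.50 = 0.09326 A
P_R1 = I² × R1 = (0.09326)² × 84.5 = 0.7350 W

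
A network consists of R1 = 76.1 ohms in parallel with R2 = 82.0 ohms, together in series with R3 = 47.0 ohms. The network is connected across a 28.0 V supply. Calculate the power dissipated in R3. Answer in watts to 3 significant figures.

Collapse the R1‖R2 pair into one equivalent R_p; then R_p and R3 form a series string.
R_p = (76.1×82.0)/(76.1+82.0) = 39.47 Ω
R_total = R_p + 47.0 = 39.47 + 47.0 = 86.47 Ω
I = V / R_total = 28.0 / 86.47 = 0.3238 A
R3 carries the full series current, so P = I²R.
P_R3 = (0.3238)² × 47.0 = 4.928 W

4.93 W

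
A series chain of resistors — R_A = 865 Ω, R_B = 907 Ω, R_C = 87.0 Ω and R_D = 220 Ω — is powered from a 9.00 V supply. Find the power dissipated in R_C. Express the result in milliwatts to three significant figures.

Since the resistors are in series they all carry the loop current I = V/R_total; the power in any one is I²R.
R_total = 865 + 907 + 87.0 + 220 = 2079 Ω
I = V / R_total = 9.00 / 2079 = 0.004329 A
P_R_C = I² × R_C = (0.004329)² × 87.0 = 0.001630 W

1.63 mW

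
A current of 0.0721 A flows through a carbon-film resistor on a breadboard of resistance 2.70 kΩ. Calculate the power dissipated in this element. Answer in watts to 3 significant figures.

14.0 W

With I and R stated, P = I²R applies in one step.
P = (0.07210 A)² × 2700 Ω = 14.04 W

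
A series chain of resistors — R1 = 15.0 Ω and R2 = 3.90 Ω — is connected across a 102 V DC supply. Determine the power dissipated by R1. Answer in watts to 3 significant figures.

437 W

The current is common to all series resistors; compute it, then apply P = I²R for the target.
R_total = 15.0 + 3.90 = 18.90 Ω
I = V / R_total = 102 / 18.90 = 5.397 A
P_R1 = I² × R1 = (5.397)² × 15.0 = 436.9 W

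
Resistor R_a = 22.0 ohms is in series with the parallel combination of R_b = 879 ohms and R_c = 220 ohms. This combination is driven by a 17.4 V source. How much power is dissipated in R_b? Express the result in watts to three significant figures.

Reduce the parallel pair to R_p first; the network is then a simple series string.
R_p = (879×220)/(879+220) = 176.0 Ω
R_total = 22.0 + 176.0 = 198.0 Ω
I = V / R_total = 17.4 / 198.0 = 0.08790 A
Voltage across the parallel pair: V_p = I × R_p = 0.08790 × 176.0 = 15.47 V
With V_p across R_b, its power is V_p²/R_b.
P_R_b = (15.47)² / 879 = 0.2721 W

0.272 W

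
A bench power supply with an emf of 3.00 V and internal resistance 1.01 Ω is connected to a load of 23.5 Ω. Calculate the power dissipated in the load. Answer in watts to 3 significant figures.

0.352 W

Find the circuit current first, then P = I²R for the load (series elements share I).
I = ε / (r + R) = 3.00 / (1.01 + 23.5) = 0.1224 A
P_load = I² R = (0.1224)² × 23.5 = 0.3521 W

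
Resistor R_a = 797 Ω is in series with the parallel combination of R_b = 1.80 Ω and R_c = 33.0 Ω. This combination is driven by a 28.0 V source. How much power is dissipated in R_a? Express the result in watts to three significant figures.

Replace R_b and R_c with their parallel equivalent so the circuit becomes R_a in series with R_p.
R_p = (1.80×33.0)/(1.80+33.0) = 1.707 Ω
R_total = 797 + 1.707 = 798.7 Ω
I = V / R_total = 28.0 / 798.7 = 0.03506 A
R_a carries the full series current, so P = I²R.
P_R_a = (0.03506)² × 797 = 0.9795 W

0.979 W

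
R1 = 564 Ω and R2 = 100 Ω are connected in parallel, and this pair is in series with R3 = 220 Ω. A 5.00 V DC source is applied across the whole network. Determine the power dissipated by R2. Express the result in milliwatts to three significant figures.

Combine R1 and R2 into their parallel equivalent first, reducing the network to two series resistors.
R_p = (564×100)/(564+100) = 84.94 Ω
R_total = R_p + 220 = 84.94 + 220 = 304.9 Ω
I = V / R_total = 5.00 / 304.9 = 0.01640 A
Voltage across the parallel pair: V_p = I × R_p = 0.01640 × 84.94 = 1.393 V
R2 has V_p across it, so P = V_p²/R2.
P_R2 = (1.393)² / 100 = 0.01940 W

19.4 mW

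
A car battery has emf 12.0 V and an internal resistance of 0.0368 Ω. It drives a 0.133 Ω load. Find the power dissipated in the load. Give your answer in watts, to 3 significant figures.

664 W

Find the circuit current first, then P = I²R for the load (series elements share I).
I = ε / (r + R) = 12.0 / (0.0368 + 0.133) = 70.67 A
P_load = I² R = (70.67)² × 0.133 = 664.3 W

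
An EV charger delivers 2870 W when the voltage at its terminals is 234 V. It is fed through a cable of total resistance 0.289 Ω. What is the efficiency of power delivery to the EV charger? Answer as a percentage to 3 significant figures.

I = P / V = 2870 / 234 = 12.26 A through the cable.
P_line = I² R_line = (12.26)² × 0.289 = 43.47 W
P_source = P_load + P_line = 2870 + 43.47 = 2913 W
η = P_load / P_source = 2870 / 2913 = 0.9851

98.5 %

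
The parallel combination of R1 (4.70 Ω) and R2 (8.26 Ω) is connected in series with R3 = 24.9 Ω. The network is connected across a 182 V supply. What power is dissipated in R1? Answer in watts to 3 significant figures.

Combine R1 and R2 into their parallel equivalent first, reducing the network to two series resistors.
R_p = (4.70×8.26)/(4.70+8.26) = 2.996 Ω
R_total = R_p + 24.9 = 2.996 + 24.9 = 27.90 Ω
I = V / R_total = 182 / 27.90 = 6.524 A
Voltage across the parallel pair: V_p = I × R_p = 6.524 × 2.996 = 19.54 V
R1 sits across V_p; its power is V_p²/R.
P_R1 = (19.54)² / 4.70 = 81.27 W

81.3 W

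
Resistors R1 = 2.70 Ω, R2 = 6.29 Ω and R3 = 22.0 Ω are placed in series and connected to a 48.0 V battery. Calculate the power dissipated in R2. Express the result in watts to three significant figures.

Series elements share the same current, so find I first, then use P = I²R.
R_total = 2.70 + 6.29 + 22.0 = 30.99 Ω
I = V / R_total = 48.0 / 30.99 = 1.549 A
P_R2 = I² × R2 = (1.549)² × 6.29 = 15.09 W

15.1 W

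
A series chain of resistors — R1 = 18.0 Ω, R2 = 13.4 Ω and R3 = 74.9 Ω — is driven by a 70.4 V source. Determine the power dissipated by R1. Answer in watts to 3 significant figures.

Since the resistors are in series they all carry the loop current I = V/R_total; the power in any one is I²R.
R_total = 18.0 + 13.4 + 74.9 = 106.3 Ω
I = V / R_total = 70.4 / 106.3 = 0.6623 A
P_R1 = I² × R1 = (0.6623)² × 18.0 = 7.895 W

7.89 W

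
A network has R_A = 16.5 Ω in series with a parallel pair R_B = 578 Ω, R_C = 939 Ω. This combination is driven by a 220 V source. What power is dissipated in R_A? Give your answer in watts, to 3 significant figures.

5.70 W

Collapse R_B‖R_C to a single equivalent, reducing the network to two series elements.
R_p = (578×939)/(578+939) = 357.8 Ω
R_total = 16.5 + 357.8 = 374.3 Ω
I = V / R_total = 220 / 374.3 = 0.5878 A
The full supply current passes through R_A: P = I²R.
P_R_A = (0.5878)² × 16.5 = 5.701 W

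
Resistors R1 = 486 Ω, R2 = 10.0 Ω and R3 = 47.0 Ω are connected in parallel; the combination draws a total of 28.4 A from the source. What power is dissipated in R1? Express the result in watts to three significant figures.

Parallel branches share V, not I — compute V via R_eq, then use V²/R for the target branch.
1/R_eq = 1/486 + 1/10.0 + 1/47.0 ⇒ R_eq = 8.108 Ω
V = I_total × R_eq = 28.40 × 8.108 = 230.3 V
P_R1 = V² / R1 = (230.3)² / 486 = 109.1 W

109 W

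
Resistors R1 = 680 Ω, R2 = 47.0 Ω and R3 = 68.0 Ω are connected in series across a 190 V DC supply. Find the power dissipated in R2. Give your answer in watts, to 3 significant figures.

2.68 W

In a series string the same current flows through every resistor — find that current, then P = I²R for the one we want.
R_total = 680 + 47.0 + 68.0 = 795.0 Ω
I = V / R_total = 190 / 795.0 = 0.2390 A
P_R2 = I² × R2 = (0.2390)² × 47.0 = 2.685 W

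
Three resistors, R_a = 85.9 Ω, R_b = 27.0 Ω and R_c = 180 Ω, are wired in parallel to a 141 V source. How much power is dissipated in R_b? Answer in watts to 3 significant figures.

R_b sits directly across the source, so P = V²/R with V = 141 V.
P_R_b = V² / R_b = (141)² / 27.0 Ω = 736.3 W

736 W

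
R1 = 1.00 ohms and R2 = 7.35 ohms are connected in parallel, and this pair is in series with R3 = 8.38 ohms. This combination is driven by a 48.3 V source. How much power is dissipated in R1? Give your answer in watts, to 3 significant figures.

21.1 W

Reduce the parallel combination to a single R_p; the circuit then becomes R_p in series with the remaining resistor.
R_p = (1.00×7.35)/(1.00+7.35) = 0.8802 Ω
R_total = R_p + 8.38 = 0.8802 + 8.38 = 9.260 Ω
I = V / R_total = 48.3 / 9.260 = 5.216 A
Voltage across the parallel pair: V_p = I × R_p = 5.216 × 0.8802 = 4.591 V
R1 has V_p across it, so P = V_p²/R1.
P_R1 = (4.591)² / 1.00 = 21.08 W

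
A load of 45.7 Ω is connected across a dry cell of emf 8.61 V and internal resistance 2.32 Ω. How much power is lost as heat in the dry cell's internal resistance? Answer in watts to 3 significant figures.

The source's internal resistance is just another series element carrying I; its dissipation is I²r.
I = ε / (r + R) = 8.61 / (2.32 + 45.7) = 0.1793 A
P_int = I² r = (0.1793)² × 2.32 = 0.07458 W

0.0746 W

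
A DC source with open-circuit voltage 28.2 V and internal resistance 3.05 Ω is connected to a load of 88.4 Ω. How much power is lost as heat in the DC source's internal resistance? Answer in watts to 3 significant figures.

0.290 W

r is in series with the load, so it carries the full circuit current — the loss in it is I²r.
I = ε / (r + R) = 28.2 / (3.05 + 88.4) = 0.3084 A
P_int = I² r = (0.3084)² × 3.05 = 0.2900 W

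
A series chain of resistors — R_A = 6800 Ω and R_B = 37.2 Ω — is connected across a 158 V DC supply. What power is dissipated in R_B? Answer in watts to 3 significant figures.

In a series string the same current flows through every resistor — find that current, then P = I²R for the one we want.
R_total = 6800 + 37.2 = 6837 Ω
I = V / R_total = 158 / 6837 = 0.02311 A
P_R_B = I² × R_B = (0.02311)² × 37.2 = 0.01987 W

0.0199 W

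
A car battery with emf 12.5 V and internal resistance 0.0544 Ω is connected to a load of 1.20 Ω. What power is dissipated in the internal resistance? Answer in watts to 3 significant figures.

5.40 W

The internal resistance carries the same current as the load; P_int = I²r.
I = ε / (r + R) = 12.5 / (0.0544 + 1.20) = 9.965 A
P_int = I² r = (9.965)² × 0.0544 = 5.402 W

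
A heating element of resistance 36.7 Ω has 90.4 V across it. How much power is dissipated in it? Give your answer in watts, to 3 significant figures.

223 W

We know the drop across the element and its resistance — P = V²/R, one step.
P = (90.4 V)² / 36.7 Ω = 222.7 W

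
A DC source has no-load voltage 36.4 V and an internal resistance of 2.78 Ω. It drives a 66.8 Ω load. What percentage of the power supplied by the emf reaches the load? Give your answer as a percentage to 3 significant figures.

96.0 %

η = P_load/(P_load+P_int) = I²R/(I²R+I²r) = R/(R+r) — the I² cancels for series elements.
η = R / (R + r) = 66.8 / (66.8 + 2.78) = 0.9600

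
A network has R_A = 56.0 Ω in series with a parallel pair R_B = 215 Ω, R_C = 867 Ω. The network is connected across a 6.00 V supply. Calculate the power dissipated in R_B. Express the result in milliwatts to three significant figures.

95.4 mW

Collapse R_B‖R_C to a single equivalent, reducing the network to two series elements.
R_p = (215×867)/(215+867) = 172.3 Ω
R_total = 56.0 + 172.3 = 228.3 Ω
I = V / R_total = 6.00 / 228.3 = 0.02628 A
Voltage across the parallel pair: V_p = I × R_p = 0.02628 × 172.3 = 4.528 V
With V_p across R_B, its power is V_p²/R_B.
P_R_B = (4.528)² / 215 = 0.09537 W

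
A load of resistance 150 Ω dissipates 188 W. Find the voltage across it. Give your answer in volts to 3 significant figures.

168 V

Inverting the appropriate power form: V = √(P R).
V = √(188 × 150) = 167.9 V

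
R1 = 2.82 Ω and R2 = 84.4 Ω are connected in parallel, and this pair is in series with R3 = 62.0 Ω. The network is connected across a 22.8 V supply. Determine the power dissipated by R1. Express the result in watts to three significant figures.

Combine R1 and R2 into their parallel equivalent first, reducing the network to two series resistors.
R_p = (2.82×84.4)/(2.82+84.4) = 2.729 Ω
R_total = R_p + 62.0 = 2.729 + 62.0 = 64.73 Ω
I = V / R_total = 22.8 / 64.73 = 0.3522 A
Voltage across the parallel pair: V_p = I × R_p = 0.3522 × 2.729 = 0.9612 V
R1 sits across V_p; its power is V_p²/R.
P_R1 = (0.9612)² / 2.82 = 0.3276 W

0.328 W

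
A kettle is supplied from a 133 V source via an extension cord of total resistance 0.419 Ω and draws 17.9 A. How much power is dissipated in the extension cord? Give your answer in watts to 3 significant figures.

The extension cord and load are in series, so the same current flows in both; the loss is I²R_line.
The extension cord carries the full 17.9 A.
P_line = I² R_line = (17.90)² × 0.419 = 134.3 W

134 W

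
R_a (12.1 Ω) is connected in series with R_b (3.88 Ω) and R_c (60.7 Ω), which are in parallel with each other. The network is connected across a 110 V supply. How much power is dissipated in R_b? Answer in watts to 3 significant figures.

First combine the parallel branches into one equivalent R_p, then R_a + R_p is a series pair.
R_p = (3.88×60.7)/(3.88+60.7) = 3.647 Ω
R_total = 12.1 + 3.647 = 15.75 Ω
I = V / R_total = 110 / 15.75 = 6.986 A
Voltage across the parallel pair: V_p = I × R_p = 6.986 × 3.647 = 25.48 V
With V_p across R_b, its power is V_p²/R_b.
P_R_b = (25.48)² / 3.88 = 167.3 W

167 W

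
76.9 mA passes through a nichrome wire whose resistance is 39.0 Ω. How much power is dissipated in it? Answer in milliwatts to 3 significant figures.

231 mW

Current and resistance are given, so P = I²R is the direct form.
P = (0.07690 A)² × 39.0 Ω = 0.2306 W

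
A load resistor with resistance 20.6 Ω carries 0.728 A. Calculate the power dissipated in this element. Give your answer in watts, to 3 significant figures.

Current and resistance are given, so P = I²R is the direct form.
P = (0.7280 A)² × 20.6 Ω = 10.92 W

10.9 W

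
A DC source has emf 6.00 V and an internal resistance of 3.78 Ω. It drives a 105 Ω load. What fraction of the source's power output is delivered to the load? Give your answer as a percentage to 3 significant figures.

Efficiency is P_load / P_total. With a series r and R sharing the same I, P = I²R for each, so η = R/(R+r).
η = R / (R + r) = 105 / (105 + 3.78) = 0.9653

96.5 %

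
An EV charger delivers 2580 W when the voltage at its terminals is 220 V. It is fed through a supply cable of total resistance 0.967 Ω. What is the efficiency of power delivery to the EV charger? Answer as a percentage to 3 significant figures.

I = P / V = 2580 / 220 = 11.73 A through the supply cable.
P_line = I² R_line = (11.73)² × 0.967 = 133.0 W
P_source = P_load + P_line = 2580 + 133.0 = 2713 W
η = P_load / P_source = 2580 / 2713 = 0.9510

95.1 %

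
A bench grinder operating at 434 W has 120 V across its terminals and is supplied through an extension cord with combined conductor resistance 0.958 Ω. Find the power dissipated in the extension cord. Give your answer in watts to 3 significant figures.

12.5 W

The extension cord and load are in series, so the same current flows in both; the loss is I²R_line.
I = P / V = 434 / 120 = 3.617 A through the extension cord.
P_line = I² R_line = (3.617)² × 0.958 = 12.53 W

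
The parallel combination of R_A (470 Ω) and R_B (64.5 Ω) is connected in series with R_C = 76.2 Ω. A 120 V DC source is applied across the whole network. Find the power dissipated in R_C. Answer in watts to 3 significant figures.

62.1 W

Combine R_A and R_B into their parallel equivalent first, reducing the network to two series resistors.
R_p = (470×64.5)/(470+64.5) = 56.72 Ω
R_total = R_p + 76.2 = 56.72 + 76.2 = 132.9 Ω
I = V / R_total = 120 / 132.9 = 0.9028 A
All the supply current flows through R_C; use P = I²R_C.
P_R_C = (0.9028)² × 76.2 = 62.11 W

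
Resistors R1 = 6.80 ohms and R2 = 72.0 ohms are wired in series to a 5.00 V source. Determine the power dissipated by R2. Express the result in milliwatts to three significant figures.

290 mW

Every series element carries the same I. Get I from the total resistance, then P = I² × R2.
R_total = 6.80 + 72.0 = 78.80 Ω
I = V / R_total = 5.00 / 78.80 = 0.06345 A
P_R2 = I² × R2 = (0.06345)² × 72.0 = 0.2899 W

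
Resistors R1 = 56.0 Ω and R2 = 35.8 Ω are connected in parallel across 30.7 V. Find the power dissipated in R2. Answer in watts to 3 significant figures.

The supply voltage appears across each parallel branch — just use P = V²/R2.
P_R2 = V² / R2 = (30.7)² / 35.8 Ω = 26.33 W

26.3 W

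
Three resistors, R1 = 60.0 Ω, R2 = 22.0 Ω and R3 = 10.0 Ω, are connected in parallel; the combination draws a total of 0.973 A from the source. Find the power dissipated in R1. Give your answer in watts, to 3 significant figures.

0.600 W

The branches share the same voltage, but only the total current is given — find V from the equivalent resistance first.
1/R_eq = 1/60.0 + 1/22.0 + 1/10.0 ⇒ R_eq = 6.168 Ω
V = I_total × R_eq = 0.9730 × 6.168 = 6.002 V
P_R1 = V² / R1 = (6.002)² / 60.0 = 0.6003 W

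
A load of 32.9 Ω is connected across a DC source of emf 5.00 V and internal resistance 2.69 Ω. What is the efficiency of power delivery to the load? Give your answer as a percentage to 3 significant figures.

92.4 %

Both r and R carry the same current, so the power split is just the resistance split: η = R/(R+r).
η = R / (R + r) = 32.9 / (32.9 + 2.69) = 0.9244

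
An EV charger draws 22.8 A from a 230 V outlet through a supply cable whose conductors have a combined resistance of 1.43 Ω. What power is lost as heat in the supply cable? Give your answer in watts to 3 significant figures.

Line loss is just I²R for the cable — we know both I and R_line directly.
The supply cable carries the full 22.8 A.
P_line = I² R_line = (22.80)² × 1.43 = 743.4 W

743 W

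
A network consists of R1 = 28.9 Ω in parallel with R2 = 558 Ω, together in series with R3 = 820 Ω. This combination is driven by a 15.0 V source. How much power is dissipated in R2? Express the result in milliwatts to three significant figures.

Reduce the parallel combination to a single R_p; the circuit then becomes R_p in series with the remaining resistor.
R_p = (28.9×558)/(28.9+558) = 27.48 Ω
R_total = R_p + 820 = 27.48 + 820 = 847.5 Ω
I = V / R_total = 15.0 / 847.5 = 0.01770 A
Voltage across the parallel pair: V_p = I × R_p = 0.01770 × 27.48 = 0.4863 V
Use P = V²/R for R2 with V = V_p.
P_R2 = (0.4863)² / 558 = 0.0004239 W

0.424 mW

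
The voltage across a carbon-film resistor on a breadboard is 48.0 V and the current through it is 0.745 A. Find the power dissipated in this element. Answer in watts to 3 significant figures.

35.8 W

V and I are known directly — P = V I, no intermediate step needed.
P = 48.0 V × 0.7450 A = 35.76 W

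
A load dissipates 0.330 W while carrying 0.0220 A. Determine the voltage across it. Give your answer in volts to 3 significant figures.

15.0 V

From P = V I = I²R = V²/R, with the two given quantities we get V = P / I.
V = 0.330 / 0.02200 = 15.00 V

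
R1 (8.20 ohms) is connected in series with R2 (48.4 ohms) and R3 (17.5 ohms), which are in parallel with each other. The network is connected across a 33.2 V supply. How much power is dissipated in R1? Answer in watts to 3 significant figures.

20.4 W

Reduce the parallel pair to R_p first; the network is then a simple series string.
R_p = (48.4×17.5)/(48.4+17.5) = 12.85 Ω
R_total = 8.20 + 12.85 = 21.05 Ω
I = V / R_total = 33.2 / 21.05 = 1.577 A
R1 carries the full series current, so P = I²R.
P_R1 = (1.577)² × 8.20 = 20.39 W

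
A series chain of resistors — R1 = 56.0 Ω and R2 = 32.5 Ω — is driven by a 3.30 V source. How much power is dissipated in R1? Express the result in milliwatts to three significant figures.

77.9 mW

Every series element carries the same I. Get I from the total resistance, then P = I² × R1.
R_total = 56.0 + 32.5 = 88.50 Ω
I = V / R_total = 3.30 / 88.50 = 0.03729 A
P_R1 = I² × R1 = (0.03729)² × 56.0 = 0.07786 W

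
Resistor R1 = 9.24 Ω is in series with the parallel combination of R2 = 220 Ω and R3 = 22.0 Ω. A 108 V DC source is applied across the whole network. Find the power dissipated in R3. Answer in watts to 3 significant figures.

248 W

Collapse R2‖R3 to a single equivalent, reducing the network to two series elements.
R_p = (220×22.0)/(220+22.0) = 20.00 Ω
R_total = 9.24 + 20.00 = 29.24 Ω
I = V / R_total = 108 / 29.24 = 3.694 A
Voltage across the parallel pair: V_p = I × R_p = 3.694 × 20.00 = 73.87 V
R3 sees V_p directly, so P = V_p² / R3.
P_R3 = (73.87)² / 22.0 = 248.0 W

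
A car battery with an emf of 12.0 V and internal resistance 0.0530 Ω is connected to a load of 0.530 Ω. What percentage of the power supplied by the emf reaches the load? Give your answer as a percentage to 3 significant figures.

Both r and R carry the same current, so the power split is just the resistance split: η = R/(R+r).
η = R / (R + r) = 0.530 / (0.530 + 0.0530) = 0.9091

90.9 %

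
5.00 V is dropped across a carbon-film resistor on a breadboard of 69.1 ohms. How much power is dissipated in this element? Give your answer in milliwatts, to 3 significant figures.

362 mW

With V across and R both known, P = V²/R gives the dissipation directly.
P = (5.00 V)² / 69.1 Ω = 0.3618 W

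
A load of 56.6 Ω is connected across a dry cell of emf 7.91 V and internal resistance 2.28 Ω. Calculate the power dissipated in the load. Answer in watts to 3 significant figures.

1.02 W

With r and R in series, I = ε/(r+R); the load dissipates I²R.
I = ε / (r + R) = 7.91 / (2.28 + 56.6) = 0.1343 A
P_load = I² R = (0.1343)² × 56.6 = 1.021 W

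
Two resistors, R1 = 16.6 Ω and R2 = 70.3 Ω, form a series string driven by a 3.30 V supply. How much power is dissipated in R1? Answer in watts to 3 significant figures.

0.0239 W

The current is common to all series resistors; compute it, then apply P = I²R for the target.
R_total = 16.6 + 70.3 = 86.90 Ω
I = V / R_total = 3.30 / 86.90 = 0.03797 A
P_R1 = I² × R1 = (0.03797)² × 16.6 = 0.02394 W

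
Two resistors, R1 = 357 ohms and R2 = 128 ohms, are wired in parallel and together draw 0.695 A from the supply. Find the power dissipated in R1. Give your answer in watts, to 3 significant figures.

The branches share the same voltage, but only the total current is given — find V from the equivalent resistance first.
1/R_eq = 1/357 + 1/128 ⇒ R_eq = 94.22 Ω
V = I_total × R_eq = 0.6950 × 94.22 = 65.48 V
P_R1 = V² / R1 = (65.48)² / 357 = 12.01 W

12.0 W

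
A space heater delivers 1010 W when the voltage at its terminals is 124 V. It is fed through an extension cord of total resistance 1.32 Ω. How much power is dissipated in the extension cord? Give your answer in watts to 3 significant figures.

Only the current and the line resistance are needed for the I²R loss.
I = P / V = 1010 / 124 = 8.145 A through the extension cord.
P_line = I² R_line = (8.145)² × 1.32 = 87.57 W

87.6 W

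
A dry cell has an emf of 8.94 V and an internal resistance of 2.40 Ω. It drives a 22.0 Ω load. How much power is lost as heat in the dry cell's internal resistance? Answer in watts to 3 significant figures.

0.322 W

r is in series with the load, so it carries the full circuit current — the loss in it is I²r.
I = ε / (r + R) = 8.94 / (2.40 + 22.0) = 0.3664 A
P_int = I² r = (0.3664)² × 2.40 = 0.3222 W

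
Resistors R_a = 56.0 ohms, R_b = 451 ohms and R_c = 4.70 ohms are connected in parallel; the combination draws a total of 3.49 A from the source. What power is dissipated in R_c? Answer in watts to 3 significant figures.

The branches share the same voltage, but only the total current is given — find V from the equivalent resistance first.
1/R_eq = 1/56.0 + 1/451 + 1/4.70 ⇒ R_eq = 4.295 Ω
V = I_total × R_eq = 3.490 × 4.295 = 14.99 V
P_R_c = V² / R_c = (14.99)² / 4.70 = 47.80 W

47.8 W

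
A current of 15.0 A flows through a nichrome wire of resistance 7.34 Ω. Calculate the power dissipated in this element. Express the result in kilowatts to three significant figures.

With I and R stated, P = I²R applies in one step.
P = (15.00 A)² × 7.34 Ω = 1652 W

1.65 kW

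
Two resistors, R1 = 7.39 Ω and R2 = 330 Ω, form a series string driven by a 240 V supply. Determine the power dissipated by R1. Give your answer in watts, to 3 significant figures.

3.74 W

Series elements share the same current, so find I first, then use P = I²R.
R_total = 7.39 + 330 = 337.4 Ω
I = V / R_total = 240 / 337.4 = 0.7113 A
P_R1 = I² × R1 = (0.7113)² × 7.39 = 3.739 W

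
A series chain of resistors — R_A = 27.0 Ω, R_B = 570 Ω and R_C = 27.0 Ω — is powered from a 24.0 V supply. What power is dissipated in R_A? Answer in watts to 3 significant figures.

0.0399 W

Every series element carries the same I. Get I from the total resistance, then P = I² × R_A.
R_total = 27.0 + 570 + 27.0 = 624.0 Ω
I = V / R_total = 24.0 / 624.0 = 0.03846 A
P_R_A = I² × R_A = (0.03846)² × 27.0 = 0.03994 W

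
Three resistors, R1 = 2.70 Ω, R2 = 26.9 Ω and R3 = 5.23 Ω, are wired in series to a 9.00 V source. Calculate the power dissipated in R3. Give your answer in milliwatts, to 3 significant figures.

Every series element carries the same I. Get I from the total resistance, then P = I² × R3.
R_total = 2.70 + 26.9 + 5.23 = 34.83 Ω
I = V / R_total = 9.00 / 34.83 = 0.2584 A
P_R3 = I² × R3 = (0.2584)² × 5.23 = 0.3492 W

349 mW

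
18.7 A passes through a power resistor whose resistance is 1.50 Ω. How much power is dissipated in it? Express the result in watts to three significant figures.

Current and resistance are given, so P = I²R is the direct form.
P = (18.70 A)² × 1.50 Ω = 524.5 W

525 W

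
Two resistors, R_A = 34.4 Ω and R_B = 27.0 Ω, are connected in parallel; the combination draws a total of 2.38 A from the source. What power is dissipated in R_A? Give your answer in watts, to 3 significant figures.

Only the total current is stated, so first find the parallel equivalent to get the voltage across the combination.
1/R_eq = 1/34.4 + 1/27.0 ⇒ R_eq = 15.13 Ω
V = I_total × R_eq = 2.380 × 15.13 = 36.00 V
P_R_A = V² / R_A = (36.00)² / 34.4 = 37.68 W

37.7 W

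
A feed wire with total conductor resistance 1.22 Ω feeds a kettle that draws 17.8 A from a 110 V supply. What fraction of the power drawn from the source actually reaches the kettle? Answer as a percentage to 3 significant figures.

80.3 %

The feed wire carries the full 17.8 A.
P_line = I² R_line = (17.80)² × 1.22 = 386.5 W
P_source = V I = 110 × 17.80 = 1958 W; P_load = 1571 W
η = P_load / P_source = 1571 / 1958 = 0.8026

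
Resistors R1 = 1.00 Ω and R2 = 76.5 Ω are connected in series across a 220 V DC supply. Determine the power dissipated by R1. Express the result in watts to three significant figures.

Series elements share the same current, so find I first, then use P = I²R.
R_total = 1.00 + 76.5 = 77.50 Ω
I = V / R_total = 220 / 77.50 = 2.839 A
P_R1 = I² × R1 = (2.839)² × 1.00 = 8.058 W

8.06 W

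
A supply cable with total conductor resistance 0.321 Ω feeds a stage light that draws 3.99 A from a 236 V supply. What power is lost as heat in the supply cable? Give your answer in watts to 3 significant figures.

5.11 W

Line loss is just I²R for the cable — we know both I and R_line directly.
The supply cable carries the full 3.99 A.
P_line = I² R_line = (3.990)² × 0.321 = 5.110 W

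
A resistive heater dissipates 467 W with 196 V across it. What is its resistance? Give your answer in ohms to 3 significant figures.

82.3 Ω

Rearranging the power relation for the two known quantities gives R = V² / P.
R = (196)² / 467 = 82.26 Ω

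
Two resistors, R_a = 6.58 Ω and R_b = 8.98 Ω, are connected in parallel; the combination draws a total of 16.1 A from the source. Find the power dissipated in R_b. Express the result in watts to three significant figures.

416 W

Only the total current is stated, so first find the parallel equivalent to get the voltage across the combination.
1/R_eq = 1/6.58 + 1/8.98 ⇒ R_eq = 3.797 Ω
V = I_total × R_eq = 16.10 × 3.797 = 61.14 V
P_R_b = V² / R_b = (61.14)² / 8.98 = 416.3 W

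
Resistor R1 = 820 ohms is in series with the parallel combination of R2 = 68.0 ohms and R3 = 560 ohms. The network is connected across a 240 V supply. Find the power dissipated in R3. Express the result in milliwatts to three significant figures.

488 mW

First combine the parallel branches into one equivalent R_p, then R1 + R_p is a series pair.
R_p = (68.0×560)/(68.0+560) = 60.64 Ω
R_total = 820 + 60.64 = 880.6 Ω
I = V / R_total = 240 / 880.6 = 0.2725 A
Voltage across the parallel pair: V_p = I × R_p = 0.2725 × 60.64 = 16.53 V
With V_p across R3, its power is V_p²/R3.
P_R3 = (16.53)² / 560 = 0.4877 W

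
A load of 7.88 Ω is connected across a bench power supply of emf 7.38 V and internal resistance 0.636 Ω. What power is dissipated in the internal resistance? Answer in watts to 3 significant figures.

0.478 W

r is in series with the load, so it carries the full circuit current — the loss in it is I²r.
I = ε / (r + R) = 7.38 / (0.636 + 7.88) = 0.8666 A
P_int = I² r = (0.8666)² × 0.636 = 0.4776 W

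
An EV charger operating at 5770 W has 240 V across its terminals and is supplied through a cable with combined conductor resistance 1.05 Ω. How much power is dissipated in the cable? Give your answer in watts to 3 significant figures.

Only the current and the line resistance are needed for the I²R loss.
I = P / V = 5770 / 240 = 24.04 A through the cable.
P_line = I² R_line = (24.04)² × 1.05 = 606.9 W

607 W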